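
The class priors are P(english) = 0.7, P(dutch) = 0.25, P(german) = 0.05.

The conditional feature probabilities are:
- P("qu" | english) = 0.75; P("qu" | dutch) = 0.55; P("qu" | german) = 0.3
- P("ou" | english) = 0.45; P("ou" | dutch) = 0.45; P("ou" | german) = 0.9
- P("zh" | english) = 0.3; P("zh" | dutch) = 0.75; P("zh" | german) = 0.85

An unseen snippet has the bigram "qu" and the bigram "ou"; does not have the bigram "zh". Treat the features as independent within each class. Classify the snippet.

english

english: 0.7 × 0.75 × 0.45 × (1−0.3) = 0.165375
dutch: 0.25 × 0.55 × 0.45 × (1−0.75) = 0.01546875
german: 0.05 × 0.3 × 0.9 × (1−0.85) = 0.002025
Highest score → english.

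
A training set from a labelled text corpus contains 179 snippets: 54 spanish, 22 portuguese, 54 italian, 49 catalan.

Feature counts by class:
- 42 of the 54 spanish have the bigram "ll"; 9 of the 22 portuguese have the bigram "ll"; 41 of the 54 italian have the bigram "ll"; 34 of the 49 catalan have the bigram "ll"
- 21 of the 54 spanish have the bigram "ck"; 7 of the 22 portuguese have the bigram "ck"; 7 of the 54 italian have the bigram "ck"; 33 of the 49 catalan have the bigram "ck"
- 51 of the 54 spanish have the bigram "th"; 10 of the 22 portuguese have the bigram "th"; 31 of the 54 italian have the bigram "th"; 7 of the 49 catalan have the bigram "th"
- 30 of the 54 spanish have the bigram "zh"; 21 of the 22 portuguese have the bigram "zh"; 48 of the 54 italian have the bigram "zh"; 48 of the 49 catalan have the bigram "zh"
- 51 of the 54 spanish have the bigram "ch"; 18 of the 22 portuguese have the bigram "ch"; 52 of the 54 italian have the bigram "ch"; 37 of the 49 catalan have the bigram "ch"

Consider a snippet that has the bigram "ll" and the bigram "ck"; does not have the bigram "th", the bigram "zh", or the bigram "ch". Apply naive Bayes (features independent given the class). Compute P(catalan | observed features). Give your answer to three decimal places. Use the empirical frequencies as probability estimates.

spanish: (54/179) × (42/54) × (21/54) × (3/54) × (24/54) × (3/54) ≈ 0.000125168
portuguese: (22/179) × (9/22) × (7/22) × (12/22) × (1/22) × (4/22) ≈ 0.0000721171
italian: (54/179) × (41/54) × (7/54) × (23/54) × (6/54) × (2/54) ≈ 0.0000520431
catalan: (49/179) × (34/49) × (33/49) × (42/49) × (1/49) × (12/49) ≈ 0.000548007
P(catalan | x) = 0.000548007 / 0.0007973352 ≈ 0.687

0.687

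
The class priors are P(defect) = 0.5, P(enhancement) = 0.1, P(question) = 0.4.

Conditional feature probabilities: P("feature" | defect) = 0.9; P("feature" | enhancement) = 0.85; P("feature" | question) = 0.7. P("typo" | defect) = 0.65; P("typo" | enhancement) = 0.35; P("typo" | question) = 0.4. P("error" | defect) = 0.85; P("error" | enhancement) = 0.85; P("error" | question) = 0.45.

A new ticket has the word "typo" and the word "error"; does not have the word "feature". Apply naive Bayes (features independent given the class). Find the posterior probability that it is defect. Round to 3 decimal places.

defect: 0.5 × (1−0.9) × 0.65 × 0.85 = 0.027625
enhancement: 0.1 × (1−0.85) × 0.35 × 0.85 = 0.0044625
question: 0.4 × (1−0.7) × 0.4 × 0.45 = 0.0216
P(defect | x) = 0.027625 / 0.0536875 ≈ 0.515

0.515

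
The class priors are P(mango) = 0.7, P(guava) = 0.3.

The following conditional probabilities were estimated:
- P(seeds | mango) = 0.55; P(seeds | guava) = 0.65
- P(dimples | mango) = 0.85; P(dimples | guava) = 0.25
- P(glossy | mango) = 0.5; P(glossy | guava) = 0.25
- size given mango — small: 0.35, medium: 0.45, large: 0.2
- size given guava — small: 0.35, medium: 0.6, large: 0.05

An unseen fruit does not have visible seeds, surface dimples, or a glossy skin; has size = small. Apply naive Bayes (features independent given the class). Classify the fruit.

guava

mango: 0.7 × (1−0.55) × (1−0.85) × (1−0.5) × 0.35 = 0.00826875
guava: 0.3 × (1−0.65) × (1−0.25) × (1−0.25) × 0.35 = 0.020671875
Highest score → guava.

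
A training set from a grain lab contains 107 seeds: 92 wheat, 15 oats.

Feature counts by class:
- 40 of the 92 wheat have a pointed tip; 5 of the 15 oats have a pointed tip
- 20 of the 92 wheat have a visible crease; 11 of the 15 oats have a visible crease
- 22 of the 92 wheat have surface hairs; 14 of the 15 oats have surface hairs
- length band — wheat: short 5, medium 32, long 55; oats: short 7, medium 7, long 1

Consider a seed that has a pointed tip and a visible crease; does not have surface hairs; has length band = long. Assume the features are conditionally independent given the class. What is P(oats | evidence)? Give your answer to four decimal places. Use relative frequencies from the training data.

0.0041

wheat: (92/107) × (40/92) × (20/92) × (70/92) × (55/92) ≈ 0.0369661
oats: (15/107) × (5/15) × (11/15) × (1/15) × (1/15) ≈ 0.000152302
P(oats | x) = 0.000152302 / 0.037118402 ≈ 0.0041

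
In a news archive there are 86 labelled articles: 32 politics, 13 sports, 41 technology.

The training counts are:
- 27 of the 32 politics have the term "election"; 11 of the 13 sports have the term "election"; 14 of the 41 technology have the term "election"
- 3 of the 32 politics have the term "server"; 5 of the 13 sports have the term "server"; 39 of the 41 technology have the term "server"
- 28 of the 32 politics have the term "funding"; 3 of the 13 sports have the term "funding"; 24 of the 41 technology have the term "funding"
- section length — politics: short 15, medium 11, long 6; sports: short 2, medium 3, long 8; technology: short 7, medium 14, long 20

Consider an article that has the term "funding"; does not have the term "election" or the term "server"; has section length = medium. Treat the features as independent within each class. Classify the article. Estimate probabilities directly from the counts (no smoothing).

politics

politics: (32/86) × (5/32) × (29/32) × (28/32) × (11/32) ≈ 0.0158478
sports: (13/86) × (2/13) × (8/13) × (3/13) × (3/13) ≈ 0.000762139
technology: (41/86) × (27/41) × (2/41) × (24/41) × (14/41) ≈ 0.00306114
Highest score → politics.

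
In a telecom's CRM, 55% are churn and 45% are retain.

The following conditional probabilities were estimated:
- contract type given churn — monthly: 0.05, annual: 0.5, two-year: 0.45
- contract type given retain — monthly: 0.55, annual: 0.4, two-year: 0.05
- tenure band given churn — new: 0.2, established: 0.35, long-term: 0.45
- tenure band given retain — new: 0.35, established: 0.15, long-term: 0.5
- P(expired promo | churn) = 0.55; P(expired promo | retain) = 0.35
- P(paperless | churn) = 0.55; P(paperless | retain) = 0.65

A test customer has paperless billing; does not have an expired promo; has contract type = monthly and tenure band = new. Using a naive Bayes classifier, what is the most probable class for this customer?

retain

churn: 0.55 × 0.05 × 0.2 × (1−0.55) × 0.55 = 0.00136125
retain: 0.45 × 0.55 × 0.35 × (1−0.35) × 0.65 = 0.0365990625
Highest score → retain.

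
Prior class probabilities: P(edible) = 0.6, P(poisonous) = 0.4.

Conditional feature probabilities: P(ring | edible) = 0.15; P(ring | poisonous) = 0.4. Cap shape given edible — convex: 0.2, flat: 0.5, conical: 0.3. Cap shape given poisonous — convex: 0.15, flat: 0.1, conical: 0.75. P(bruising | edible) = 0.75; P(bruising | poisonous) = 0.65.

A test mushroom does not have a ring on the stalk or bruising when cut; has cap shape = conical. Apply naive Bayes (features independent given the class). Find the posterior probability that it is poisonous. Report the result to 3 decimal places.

edible: 0.6 × (1−0.15) × 0.3 × (1−0.75) = 0.03825
poisonous: 0.4 × (1−0.4) × 0.75 × (1−0.65) = 0.063
P(poisonous | x) = 0.063 / 0.10125 ≈ 0.622

0.622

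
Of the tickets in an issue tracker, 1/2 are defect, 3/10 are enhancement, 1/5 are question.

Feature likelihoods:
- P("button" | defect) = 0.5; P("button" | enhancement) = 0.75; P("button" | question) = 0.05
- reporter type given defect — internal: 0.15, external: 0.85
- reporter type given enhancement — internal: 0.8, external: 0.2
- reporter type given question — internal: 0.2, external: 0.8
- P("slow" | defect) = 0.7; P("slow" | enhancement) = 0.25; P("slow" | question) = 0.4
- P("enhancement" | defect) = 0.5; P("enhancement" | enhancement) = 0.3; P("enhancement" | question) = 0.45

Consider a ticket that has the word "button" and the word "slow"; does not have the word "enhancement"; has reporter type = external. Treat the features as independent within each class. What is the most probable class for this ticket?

defect

defect: 0.5 × 0.5 × 0.85 × 0.7 × (1−0.5) = 0.074375
enhancement: 0.3 × 0.75 × 0.2 × 0.25 × (1−0.3) = 0.007875
question: 0.2 × 0.05 × 0.8 × 0.4 × (1−0.45) = 0.00176
Highest score → defect.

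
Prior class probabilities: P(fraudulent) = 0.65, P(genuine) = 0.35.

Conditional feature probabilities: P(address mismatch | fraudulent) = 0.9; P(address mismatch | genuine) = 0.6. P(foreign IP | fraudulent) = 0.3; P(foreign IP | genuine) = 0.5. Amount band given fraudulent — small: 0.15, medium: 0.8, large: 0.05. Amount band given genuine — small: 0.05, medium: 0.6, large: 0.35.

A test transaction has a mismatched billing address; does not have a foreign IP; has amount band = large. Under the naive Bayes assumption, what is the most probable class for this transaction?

genuine

fraudulent: 0.65 × 0.9 × (1−0.3) × 0.05 = 0.020475
genuine: 0.35 × 0.6 × (1−0.5) × 0.35 = 0.03675
Highest score → genuine.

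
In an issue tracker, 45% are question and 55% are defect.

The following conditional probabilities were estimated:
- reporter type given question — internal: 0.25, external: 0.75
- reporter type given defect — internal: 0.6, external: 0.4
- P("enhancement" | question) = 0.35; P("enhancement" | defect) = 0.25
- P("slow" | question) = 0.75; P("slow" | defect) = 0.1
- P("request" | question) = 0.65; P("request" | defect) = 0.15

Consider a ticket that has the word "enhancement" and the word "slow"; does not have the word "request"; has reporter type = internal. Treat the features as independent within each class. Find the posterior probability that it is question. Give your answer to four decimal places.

0.5958

question: 0.45 × 0.25 × 0.35 × 0.75 × (1−0.65) = 0.0103359375
defect: 0.55 × 0.6 × 0.25 × 0.1 × (1−0.15) = 0.0070125
P(question | x) = 0.0103359375 / 0.0173484375 ≈ 0.5958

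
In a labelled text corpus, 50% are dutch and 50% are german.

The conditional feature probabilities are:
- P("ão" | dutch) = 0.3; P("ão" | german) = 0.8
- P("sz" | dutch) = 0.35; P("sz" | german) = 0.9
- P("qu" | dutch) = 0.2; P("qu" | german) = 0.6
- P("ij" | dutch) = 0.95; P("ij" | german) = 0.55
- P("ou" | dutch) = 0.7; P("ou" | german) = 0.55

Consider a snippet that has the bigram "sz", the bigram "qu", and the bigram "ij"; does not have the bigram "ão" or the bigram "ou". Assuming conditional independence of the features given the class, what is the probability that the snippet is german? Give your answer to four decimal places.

dutch: 0.5 × (1−0.3) × 0.35 × 0.2 × 0.95 × (1−0.7) = 0.0069825
german: 0.5 × (1−0.8) × 0.9 × 0.6 × 0.55 × (1−0.55) = 0.013365
P(german | x) = 0.013365 / 0.0203475 ≈ 0.6568

0.6568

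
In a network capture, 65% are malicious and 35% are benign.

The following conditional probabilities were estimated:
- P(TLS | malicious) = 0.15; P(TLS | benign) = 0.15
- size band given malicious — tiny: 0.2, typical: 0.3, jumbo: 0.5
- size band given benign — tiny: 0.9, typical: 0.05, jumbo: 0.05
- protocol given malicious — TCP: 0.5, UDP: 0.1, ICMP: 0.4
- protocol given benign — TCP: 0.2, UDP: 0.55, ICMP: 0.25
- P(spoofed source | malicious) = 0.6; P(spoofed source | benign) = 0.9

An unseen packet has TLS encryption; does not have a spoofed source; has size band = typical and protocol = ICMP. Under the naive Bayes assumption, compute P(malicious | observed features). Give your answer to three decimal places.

0.986

malicious: 0.65 × 0.15 × 0.3 × 0.4 × (1−0.6) = 0.00468
benign: 0.35 × 0.15 × 0.05 × 0.25 × (1−0.9) = 0.000065625
P(malicious | x) = 0.00468 / 0.004745625 ≈ 0.986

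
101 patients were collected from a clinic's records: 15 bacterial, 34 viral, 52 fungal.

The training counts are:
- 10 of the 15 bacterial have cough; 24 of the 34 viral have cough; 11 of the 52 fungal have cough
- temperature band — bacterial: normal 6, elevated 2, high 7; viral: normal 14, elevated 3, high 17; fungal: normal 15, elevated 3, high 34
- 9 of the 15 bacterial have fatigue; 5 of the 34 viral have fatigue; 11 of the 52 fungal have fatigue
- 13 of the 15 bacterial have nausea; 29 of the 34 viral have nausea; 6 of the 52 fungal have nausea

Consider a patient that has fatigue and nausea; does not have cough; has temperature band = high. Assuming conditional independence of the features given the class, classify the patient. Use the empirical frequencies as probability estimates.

bacterial: (15/101) × (5/15) × (7/15) × (9/15) × (13/15) ≈ 0.0120132
viral: (34/101) × (10/34) × (17/34) × (5/34) × (29/34) ≈ 0.00620953
fungal: (52/101) × (41/52) × (34/52) × (11/52) × (6/52) ≈ 0.00647851
Highest score → bacterial.

bacterial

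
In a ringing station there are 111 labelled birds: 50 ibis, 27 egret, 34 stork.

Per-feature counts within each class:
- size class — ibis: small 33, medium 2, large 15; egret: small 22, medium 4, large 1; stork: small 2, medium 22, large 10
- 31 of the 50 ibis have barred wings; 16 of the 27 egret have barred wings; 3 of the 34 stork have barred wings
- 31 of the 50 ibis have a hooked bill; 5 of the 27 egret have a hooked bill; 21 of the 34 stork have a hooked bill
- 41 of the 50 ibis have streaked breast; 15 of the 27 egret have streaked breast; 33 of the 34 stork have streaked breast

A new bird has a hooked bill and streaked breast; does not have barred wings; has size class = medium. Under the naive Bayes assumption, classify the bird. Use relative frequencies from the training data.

stork

ibis: (50/111) × (2/50) × (19/50) × (31/50) × (41/50) ≈ 0.00348094
egret: (27/111) × (4/27) × (11/27) × (5/27) × (15/27) ≈ 0.00151043
stork: (34/111) × (22/34) × (31/34) × (21/34) × (33/34) ≈ 0.108332
Highest score → stork.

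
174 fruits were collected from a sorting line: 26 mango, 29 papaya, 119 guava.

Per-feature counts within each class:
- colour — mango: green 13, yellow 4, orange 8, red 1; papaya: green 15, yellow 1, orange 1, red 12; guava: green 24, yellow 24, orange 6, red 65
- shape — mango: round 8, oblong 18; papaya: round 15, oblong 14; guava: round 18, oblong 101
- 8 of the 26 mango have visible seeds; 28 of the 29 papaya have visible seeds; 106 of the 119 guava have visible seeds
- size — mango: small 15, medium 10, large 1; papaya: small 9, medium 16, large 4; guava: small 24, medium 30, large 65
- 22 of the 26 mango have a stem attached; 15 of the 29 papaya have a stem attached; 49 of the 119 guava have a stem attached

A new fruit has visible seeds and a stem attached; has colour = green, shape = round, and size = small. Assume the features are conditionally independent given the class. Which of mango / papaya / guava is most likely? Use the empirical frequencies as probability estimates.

mango: (26/174) × (13/26) × (8/26) × (8/26) × (15/26) × (22/26) ≈ 0.00345298
papaya: (29/174) × (15/29) × (15/29) × (28/29) × (9/29) × (15/29) ≈ 0.00691088
guava: (119/174) × (24/119) × (18/119) × (106/119) × (24/119) × (49/119) ≈ 0.00154333
Highest score → papaya.

papaya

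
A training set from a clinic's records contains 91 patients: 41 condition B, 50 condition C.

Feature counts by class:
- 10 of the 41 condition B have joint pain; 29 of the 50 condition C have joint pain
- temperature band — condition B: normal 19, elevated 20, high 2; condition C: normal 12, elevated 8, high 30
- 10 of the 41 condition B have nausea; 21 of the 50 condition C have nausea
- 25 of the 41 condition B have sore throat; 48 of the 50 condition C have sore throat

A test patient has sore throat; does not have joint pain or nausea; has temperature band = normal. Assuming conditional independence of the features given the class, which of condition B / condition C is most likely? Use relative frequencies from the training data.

condition B

condition B: (41/91) × (31/41) × (19/41) × (31/41) × (25/41) ≈ 0.072782
condition C: (50/91) × (21/50) × (12/50) × (29/50) × (48/50) ≈ 0.0308382
Highest score → condition B.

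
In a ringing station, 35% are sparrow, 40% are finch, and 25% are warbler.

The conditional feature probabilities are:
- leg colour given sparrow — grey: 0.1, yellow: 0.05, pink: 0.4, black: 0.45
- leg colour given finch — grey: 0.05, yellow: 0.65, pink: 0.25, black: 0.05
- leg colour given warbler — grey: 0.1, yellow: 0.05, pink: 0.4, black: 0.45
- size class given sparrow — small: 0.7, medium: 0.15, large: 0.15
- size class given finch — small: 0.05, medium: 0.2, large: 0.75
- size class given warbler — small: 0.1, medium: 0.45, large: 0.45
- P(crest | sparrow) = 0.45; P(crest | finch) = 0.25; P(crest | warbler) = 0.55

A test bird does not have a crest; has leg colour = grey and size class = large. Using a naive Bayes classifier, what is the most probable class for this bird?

finch

sparrow: 0.35 × 0.1 × 0.15 × (1−0.45) = 0.0028875
finch: 0.4 × 0.05 × 0.75 × (1−0.25) = 0.01125
warbler: 0.25 × 0.1 × 0.45 × (1−0.55) = 0.0050625
Highest score → finch.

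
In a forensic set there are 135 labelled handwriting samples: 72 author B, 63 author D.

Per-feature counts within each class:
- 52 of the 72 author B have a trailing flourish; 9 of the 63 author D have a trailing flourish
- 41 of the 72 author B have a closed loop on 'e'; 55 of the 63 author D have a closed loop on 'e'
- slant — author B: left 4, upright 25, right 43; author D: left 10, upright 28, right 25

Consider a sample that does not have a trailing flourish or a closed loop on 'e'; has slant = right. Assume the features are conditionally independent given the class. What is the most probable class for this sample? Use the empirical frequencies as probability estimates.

author B

author B: (72/135) × (20/72) × (31/72) × (43/72) ≈ 0.0380944
author D: (63/135) × (54/63) × (8/63) × (25/63) ≈ 0.0201562
Highest score → author B.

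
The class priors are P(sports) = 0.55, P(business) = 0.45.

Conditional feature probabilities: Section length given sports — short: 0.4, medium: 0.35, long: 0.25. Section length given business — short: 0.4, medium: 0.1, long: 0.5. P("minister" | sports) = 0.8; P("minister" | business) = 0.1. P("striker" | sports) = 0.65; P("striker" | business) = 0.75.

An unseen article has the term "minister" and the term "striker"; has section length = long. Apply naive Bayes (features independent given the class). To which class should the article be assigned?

sports

sports: 0.55 × 0.25 × 0.8 × 0.65 = 0.0715
business: 0.45 × 0.5 × 0.1 × 0.75 = 0.016875
Highest score → sports.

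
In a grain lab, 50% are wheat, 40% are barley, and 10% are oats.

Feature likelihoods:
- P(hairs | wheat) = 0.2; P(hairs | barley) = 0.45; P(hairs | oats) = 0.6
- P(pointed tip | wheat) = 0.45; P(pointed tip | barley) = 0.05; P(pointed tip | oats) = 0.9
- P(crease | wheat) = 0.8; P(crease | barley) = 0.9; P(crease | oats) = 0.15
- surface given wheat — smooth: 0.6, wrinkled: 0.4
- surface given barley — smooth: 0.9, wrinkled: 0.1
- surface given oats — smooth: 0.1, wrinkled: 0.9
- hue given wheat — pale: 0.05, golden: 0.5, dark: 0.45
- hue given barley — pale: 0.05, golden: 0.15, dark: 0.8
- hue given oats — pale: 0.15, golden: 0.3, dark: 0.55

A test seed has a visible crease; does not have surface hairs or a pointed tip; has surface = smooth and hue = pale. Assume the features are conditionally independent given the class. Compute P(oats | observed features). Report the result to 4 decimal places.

0.0007

wheat: 0.5 × (1−0.2) × (1−0.45) × 0.8 × 0.6 × 0.05 = 0.00528
barley: 0.4 × (1−0.45) × (1−0.05) × 0.9 × 0.9 × 0.05 = 0.0084645
oats: 0.1 × (1−0.6) × (1−0.9) × 0.15 × 0.1 × 0.15 = 0.000009
P(oats | x) = 0.000009 / 0.0137535 ≈ 0.0007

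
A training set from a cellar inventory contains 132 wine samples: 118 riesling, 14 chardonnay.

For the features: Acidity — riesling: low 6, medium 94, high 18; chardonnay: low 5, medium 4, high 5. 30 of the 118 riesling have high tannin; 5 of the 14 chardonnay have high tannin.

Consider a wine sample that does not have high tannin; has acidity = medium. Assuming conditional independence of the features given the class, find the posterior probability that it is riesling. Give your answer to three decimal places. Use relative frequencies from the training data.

0.965

riesling: (118/132) × (94/118) × (88/118) ≈ 0.531073
chardonnay: (14/132) × (4/14) × (9/14) ≈ 0.0194805
P(riesling | x) = 0.531073 / 0.5505535 ≈ 0.965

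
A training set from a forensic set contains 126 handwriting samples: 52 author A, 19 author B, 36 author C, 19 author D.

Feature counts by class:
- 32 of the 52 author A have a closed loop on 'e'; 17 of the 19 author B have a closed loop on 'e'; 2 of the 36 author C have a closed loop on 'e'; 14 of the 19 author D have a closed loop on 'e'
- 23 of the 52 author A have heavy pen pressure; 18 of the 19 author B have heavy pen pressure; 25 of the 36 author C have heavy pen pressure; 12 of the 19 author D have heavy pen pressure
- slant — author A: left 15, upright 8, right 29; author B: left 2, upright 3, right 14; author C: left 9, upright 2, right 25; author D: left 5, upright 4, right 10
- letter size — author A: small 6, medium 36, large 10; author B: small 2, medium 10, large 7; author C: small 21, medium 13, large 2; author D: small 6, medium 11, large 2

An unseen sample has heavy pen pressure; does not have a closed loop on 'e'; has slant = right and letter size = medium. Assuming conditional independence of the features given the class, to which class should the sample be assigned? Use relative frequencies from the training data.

author A: (52/126) × (20/52) × (23/52) × (29/52) × (36/52) ≈ 0.0271068
author B: (19/126) × (2/19) × (18/19) × (14/19) × (10/19) ≈ 0.00583175
author C: (36/126) × (34/36) × (25/36) × (25/36) × (13/36) ≈ 0.046992
author D: (19/126) × (5/19) × (12/19) × (10/19) × (11/19) ≈ 0.00763682
Highest score → author C.

author C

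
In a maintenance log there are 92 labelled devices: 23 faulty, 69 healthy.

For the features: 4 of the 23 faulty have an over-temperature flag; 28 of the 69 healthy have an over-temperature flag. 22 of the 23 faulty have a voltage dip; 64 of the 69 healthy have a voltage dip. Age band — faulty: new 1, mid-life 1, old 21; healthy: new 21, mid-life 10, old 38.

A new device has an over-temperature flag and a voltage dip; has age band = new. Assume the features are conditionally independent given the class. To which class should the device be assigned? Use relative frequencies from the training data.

faulty: (23/92) × (4/23) × (22/23) × (1/23) ≈ 0.00180817
healthy: (69/92) × (28/69) × (64/69) × (21/69) ≈ 0.0859155
Highest score → healthy.

healthy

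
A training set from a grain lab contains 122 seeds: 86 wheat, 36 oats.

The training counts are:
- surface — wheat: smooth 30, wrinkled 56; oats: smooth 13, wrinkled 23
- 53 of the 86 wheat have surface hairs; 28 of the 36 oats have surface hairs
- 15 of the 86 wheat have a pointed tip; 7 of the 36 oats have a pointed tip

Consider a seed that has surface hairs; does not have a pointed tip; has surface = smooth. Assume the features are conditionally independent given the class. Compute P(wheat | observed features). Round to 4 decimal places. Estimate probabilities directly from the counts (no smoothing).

0.6521

wheat: (86/122) × (30/86) × (53/86) × (71/86) ≈ 0.125112
oats: (36/122) × (13/36) × (28/36) × (29/36) ≈ 0.0667628
P(wheat | x) = 0.125112 / 0.1918748 ≈ 0.6521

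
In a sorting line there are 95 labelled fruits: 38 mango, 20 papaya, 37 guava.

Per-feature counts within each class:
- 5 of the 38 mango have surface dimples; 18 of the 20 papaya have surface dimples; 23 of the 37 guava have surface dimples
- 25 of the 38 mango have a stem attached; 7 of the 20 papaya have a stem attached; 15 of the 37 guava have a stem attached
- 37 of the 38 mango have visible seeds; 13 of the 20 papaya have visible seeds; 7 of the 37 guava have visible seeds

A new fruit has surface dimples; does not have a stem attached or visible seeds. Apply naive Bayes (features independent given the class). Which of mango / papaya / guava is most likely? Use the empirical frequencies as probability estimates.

mango: (38/95) × (5/38) × (13/38) × (1/38) ≈ 0.00047383
papaya: (20/95) × (18/20) × (13/20) × (7/20) ≈ 0.0431053
guava: (37/95) × (23/37) × (22/37) × (30/37) ≈ 0.11672
Highest score → guava.

guava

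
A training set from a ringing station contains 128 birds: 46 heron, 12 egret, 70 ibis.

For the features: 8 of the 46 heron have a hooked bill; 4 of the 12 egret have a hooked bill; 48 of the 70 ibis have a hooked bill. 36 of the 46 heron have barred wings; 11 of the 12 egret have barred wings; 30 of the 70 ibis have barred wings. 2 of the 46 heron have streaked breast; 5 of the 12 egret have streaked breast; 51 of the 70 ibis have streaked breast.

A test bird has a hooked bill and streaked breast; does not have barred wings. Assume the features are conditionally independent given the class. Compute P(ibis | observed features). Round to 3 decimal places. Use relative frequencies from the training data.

heron: (46/128) × (8/46) × (10/46) × (2/46) ≈ 0.000590737
egret: (12/128) × (4/12) × (1/12) × (5/12) ≈ 0.00108507
ibis: (70/128) × (48/70) × (40/70) × (51/70) ≈ 0.156122
P(ibis | x) = 0.156122 / 0.157797807 ≈ 0.989

0.989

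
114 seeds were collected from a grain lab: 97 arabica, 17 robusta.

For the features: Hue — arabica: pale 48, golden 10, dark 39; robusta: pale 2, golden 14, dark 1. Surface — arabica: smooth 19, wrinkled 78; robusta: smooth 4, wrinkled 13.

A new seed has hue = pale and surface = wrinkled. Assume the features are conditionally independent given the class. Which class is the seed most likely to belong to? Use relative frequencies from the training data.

arabica: (97/114) × (48/97) × (78/97) ≈ 0.338578
robusta: (17/114) × (2/17) × (13/17) ≈ 0.0134159
Highest score → arabica.

arabica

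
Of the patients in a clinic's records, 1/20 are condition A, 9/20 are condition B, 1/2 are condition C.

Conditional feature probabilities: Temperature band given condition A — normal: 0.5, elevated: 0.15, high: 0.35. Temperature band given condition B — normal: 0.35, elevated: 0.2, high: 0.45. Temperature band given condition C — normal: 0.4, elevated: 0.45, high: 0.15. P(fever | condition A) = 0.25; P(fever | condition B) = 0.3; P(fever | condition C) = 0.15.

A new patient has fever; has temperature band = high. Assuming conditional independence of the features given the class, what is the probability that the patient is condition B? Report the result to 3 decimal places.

condition A: 0.05 × 0.35 × 0.25 = 0.004375
condition B: 0.45 × 0.45 × 0.3 = 0.06075
condition C: 0.5 × 0.15 × 0.15 = 0.01125
P(condition B | x) = 0.06075 / 0.076375 ≈ 0.795

0.795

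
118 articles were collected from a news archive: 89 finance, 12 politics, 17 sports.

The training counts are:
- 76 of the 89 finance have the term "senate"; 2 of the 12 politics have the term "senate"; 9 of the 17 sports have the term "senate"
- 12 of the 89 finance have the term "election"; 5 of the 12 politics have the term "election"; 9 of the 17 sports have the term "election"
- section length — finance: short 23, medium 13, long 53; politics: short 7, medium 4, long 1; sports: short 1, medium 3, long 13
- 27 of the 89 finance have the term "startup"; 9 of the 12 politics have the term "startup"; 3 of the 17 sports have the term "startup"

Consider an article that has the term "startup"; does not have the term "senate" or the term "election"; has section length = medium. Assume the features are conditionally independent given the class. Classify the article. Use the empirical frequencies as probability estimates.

politics

finance: (89/118) × (13/89) × (77/89) × (13/89) × (27/89) ≈ 0.00422366
politics: (12/118) × (10/12) × (7/12) × (4/12) × (9/12) ≈ 0.0123588
sports: (17/118) × (8/17) × (8/17) × (3/17) × (3/17) ≈ 0.000993559
Highest score → politics.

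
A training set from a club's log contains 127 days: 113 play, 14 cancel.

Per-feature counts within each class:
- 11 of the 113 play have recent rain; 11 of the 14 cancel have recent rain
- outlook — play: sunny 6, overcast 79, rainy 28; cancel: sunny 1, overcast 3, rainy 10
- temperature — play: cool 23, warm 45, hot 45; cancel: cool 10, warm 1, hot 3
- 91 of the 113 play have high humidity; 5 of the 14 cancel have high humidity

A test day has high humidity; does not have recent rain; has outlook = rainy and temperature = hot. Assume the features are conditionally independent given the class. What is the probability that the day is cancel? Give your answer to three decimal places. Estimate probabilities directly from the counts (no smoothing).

0.020

play: (113/127) × (102/113) × (28/113) × (45/113) × (91/113) ≈ 0.0638224
cancel: (14/127) × (3/14) × (10/14) × (3/14) × (5/14) ≈ 0.00129129
P(cancel | x) = 0.00129129 / 0.06511369 ≈ 0.020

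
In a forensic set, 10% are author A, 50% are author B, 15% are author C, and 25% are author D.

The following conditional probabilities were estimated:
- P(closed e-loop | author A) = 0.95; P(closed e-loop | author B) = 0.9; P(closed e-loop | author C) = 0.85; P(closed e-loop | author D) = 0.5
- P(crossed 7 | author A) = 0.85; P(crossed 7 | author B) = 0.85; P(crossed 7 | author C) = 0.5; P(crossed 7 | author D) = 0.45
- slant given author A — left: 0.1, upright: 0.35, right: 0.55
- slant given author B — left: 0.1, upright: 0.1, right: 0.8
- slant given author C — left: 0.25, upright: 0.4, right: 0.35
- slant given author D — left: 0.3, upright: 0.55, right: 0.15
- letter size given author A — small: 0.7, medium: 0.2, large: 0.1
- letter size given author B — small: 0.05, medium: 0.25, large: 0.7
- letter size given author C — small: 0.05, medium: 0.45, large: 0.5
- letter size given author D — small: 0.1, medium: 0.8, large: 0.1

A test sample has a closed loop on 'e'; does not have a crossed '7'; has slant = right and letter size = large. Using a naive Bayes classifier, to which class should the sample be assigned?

author B

author A: 0.1 × 0.95 × (1−0.85) × 0.55 × 0.1 = 0.00078375
author B: 0.5 × 0.9 × (1−0.85) × 0.8 × 0.7 = 0.0378
author C: 0.15 × 0.85 × (1−0.5) × 0.35 × 0.5 = 0.01115625
author D: 0.25 × 0.5 × (1−0.45) × 0.15 × 0.1 = 0.00103125
Highest score → author B.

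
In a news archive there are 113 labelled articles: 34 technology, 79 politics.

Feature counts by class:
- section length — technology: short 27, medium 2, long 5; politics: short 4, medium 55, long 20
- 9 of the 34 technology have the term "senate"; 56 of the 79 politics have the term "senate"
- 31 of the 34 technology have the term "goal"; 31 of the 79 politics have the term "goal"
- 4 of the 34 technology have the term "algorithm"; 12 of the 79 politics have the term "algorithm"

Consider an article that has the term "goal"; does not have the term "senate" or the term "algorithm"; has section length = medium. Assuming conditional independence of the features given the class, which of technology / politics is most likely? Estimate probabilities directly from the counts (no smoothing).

politics

technology: (34/113) × (2/34) × (25/34) × (31/34) × (30/34) ≈ 0.0104698
politics: (79/113) × (55/79) × (23/79) × (31/79) × (67/79) ≈ 0.0471593
Highest score → politics.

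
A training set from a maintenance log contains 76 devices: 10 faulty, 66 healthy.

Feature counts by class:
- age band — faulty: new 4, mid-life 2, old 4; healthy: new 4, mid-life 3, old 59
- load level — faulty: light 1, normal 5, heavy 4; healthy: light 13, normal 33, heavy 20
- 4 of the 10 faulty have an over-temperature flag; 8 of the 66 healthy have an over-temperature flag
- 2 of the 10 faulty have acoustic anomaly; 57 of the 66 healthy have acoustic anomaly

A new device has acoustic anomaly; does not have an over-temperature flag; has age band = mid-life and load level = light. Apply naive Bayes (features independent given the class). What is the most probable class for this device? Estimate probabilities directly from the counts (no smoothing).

healthy

faulty: (10/76) × (2/10) × (1/10) × (6/10) × (2/10) ≈ 0.000315789
healthy: (66/76) × (3/66) × (13/66) × (58/66) × (57/66) ≈ 0.00590095
Highest score → healthy.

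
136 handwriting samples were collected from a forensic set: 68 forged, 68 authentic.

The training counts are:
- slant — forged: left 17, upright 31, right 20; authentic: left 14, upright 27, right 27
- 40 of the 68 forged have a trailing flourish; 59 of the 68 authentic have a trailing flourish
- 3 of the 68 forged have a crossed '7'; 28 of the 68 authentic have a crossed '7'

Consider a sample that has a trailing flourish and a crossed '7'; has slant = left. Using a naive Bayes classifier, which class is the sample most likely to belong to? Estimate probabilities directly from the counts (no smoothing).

authentic

forged: (68/136) × (17/68) × (40/68) × (3/68) ≈ 0.00324394
authentic: (68/136) × (14/68) × (59/68) × (28/68) ≈ 0.0367774
Highest score → authentic.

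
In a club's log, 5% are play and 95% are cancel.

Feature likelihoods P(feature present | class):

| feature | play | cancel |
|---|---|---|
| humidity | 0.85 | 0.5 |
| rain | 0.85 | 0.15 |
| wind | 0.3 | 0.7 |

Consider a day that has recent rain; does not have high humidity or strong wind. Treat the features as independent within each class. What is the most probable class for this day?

play: 0.05 × (1−0.85) × 0.85 × (1−0.3) = 0.0044625
cancel: 0.95 × (1−0.5) × 0.15 × (1−0.7) = 0.021375
Highest score → cancel.

cancel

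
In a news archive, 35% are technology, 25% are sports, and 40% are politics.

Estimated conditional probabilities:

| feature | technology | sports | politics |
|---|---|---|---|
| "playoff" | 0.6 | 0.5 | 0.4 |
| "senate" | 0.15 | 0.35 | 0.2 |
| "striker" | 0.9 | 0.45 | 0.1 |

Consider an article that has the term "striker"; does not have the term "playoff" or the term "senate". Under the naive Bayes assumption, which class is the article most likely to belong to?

technology

technology: 0.35 × (1−0.6) × (1−0.15) × 0.9 = 0.1071
sports: 0.25 × (1−0.5) × (1−0.35) × 0.45 = 0.0365625
politics: 0.4 × (1−0.4) × (1−0.2) × 0.1 = 0.0192
Highest score → technology.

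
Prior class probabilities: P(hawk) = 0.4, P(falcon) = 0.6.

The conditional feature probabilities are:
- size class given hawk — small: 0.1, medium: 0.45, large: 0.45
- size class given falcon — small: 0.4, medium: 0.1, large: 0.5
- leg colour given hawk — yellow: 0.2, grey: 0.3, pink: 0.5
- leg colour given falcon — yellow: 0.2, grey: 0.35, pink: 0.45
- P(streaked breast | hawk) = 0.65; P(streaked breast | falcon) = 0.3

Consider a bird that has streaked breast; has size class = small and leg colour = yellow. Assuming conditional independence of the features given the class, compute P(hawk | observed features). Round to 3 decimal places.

0.265

hawk: 0.4 × 0.1 × 0.2 × 0.65 = 0.0052
falcon: 0.6 × 0.4 × 0.2 × 0.3 = 0.0144
P(hawk | x) = 0.0052 / 0.0196 ≈ 0.265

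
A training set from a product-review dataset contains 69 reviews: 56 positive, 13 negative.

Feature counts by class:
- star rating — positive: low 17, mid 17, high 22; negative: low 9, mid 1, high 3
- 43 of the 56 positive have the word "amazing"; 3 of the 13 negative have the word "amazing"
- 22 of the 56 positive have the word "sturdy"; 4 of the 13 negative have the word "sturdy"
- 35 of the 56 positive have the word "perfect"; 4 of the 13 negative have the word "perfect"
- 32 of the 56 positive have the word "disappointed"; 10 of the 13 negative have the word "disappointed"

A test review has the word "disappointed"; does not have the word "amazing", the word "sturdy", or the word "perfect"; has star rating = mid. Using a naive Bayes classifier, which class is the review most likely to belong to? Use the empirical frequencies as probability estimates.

positive: (56/69) × (17/56) × (13/56) × (34/56) × (21/56) × (32/56) ≈ 0.00744114
negative: (13/69) × (1/13) × (10/13) × (9/13) × (9/13) × (10/13) ≈ 0.0041102
Highest score → positive.

positive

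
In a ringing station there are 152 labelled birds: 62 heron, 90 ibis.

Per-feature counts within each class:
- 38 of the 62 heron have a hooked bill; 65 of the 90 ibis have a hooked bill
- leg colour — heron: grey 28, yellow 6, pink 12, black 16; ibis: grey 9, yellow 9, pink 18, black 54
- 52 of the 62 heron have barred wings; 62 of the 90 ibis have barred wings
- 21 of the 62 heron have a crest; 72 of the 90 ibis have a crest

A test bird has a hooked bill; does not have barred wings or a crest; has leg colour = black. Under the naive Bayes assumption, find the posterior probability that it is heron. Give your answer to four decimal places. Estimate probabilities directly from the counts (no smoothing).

0.3012

heron: (62/152) × (38/62) × (16/62) × (10/62) × (41/62) ≈ 0.00688127
ibis: (90/152) × (65/90) × (54/90) × (28/90) × (18/90) ≈ 0.0159649
P(heron | x) = 0.00688127 / 0.02284617 ≈ 0.3012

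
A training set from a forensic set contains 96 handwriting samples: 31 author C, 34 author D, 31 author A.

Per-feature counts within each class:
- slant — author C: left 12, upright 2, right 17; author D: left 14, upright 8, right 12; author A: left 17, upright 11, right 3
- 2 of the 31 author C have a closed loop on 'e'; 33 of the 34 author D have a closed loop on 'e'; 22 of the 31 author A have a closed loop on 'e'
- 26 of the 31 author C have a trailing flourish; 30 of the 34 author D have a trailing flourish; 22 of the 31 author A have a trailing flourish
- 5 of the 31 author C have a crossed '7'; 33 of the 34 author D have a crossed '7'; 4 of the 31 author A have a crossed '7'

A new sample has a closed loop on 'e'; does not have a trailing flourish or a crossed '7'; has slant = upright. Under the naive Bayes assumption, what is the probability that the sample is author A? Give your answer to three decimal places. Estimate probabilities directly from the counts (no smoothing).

0.978

author C: (31/96) × (2/31) × (2/31) × (5/31) × (26/31) ≈ 0.000181822
author D: (34/96) × (8/34) × (33/34) × (4/34) × (1/34) ≈ 0.00027987
author A: (31/96) × (11/31) × (22/31) × (9/31) × (27/31) ≈ 0.020562
P(author A | x) = 0.020562 / 0.021023692 ≈ 0.978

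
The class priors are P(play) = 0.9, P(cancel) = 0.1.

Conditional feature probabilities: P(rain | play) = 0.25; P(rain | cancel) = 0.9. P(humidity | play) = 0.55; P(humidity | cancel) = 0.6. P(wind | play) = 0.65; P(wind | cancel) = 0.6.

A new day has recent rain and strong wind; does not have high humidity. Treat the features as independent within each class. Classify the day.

play: 0.9 × 0.25 × (1−0.55) × 0.65 = 0.0658125
cancel: 0.1 × 0.9 × (1−0.6) × 0.6 = 0.0216
Highest score → play.

play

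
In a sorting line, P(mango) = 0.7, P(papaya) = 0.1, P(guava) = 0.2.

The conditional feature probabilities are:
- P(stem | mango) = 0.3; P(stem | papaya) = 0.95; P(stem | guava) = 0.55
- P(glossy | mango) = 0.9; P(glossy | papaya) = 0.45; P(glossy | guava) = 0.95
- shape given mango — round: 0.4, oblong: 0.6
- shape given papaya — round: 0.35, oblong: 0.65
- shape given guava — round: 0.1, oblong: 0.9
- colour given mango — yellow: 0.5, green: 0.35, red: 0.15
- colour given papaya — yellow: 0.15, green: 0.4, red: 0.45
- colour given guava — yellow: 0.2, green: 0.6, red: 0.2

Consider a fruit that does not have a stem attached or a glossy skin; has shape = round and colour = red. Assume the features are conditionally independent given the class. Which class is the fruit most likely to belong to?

mango

mango: 0.7 × (1−0.3) × (1−0.9) × 0.4 × 0.15 = 0.00294
papaya: 0.1 × (1−0.95) × (1−0.45) × 0.35 × 0.45 = 0.000433125
guava: 0.2 × (1−0.55) × (1−0.95) × 0.1 × 0.2 = 0.00009
Highest score → mango.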